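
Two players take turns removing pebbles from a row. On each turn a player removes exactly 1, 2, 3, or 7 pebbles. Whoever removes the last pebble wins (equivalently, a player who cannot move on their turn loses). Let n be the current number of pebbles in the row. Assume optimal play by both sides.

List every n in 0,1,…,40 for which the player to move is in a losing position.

Positions with no move are L. A position that does have a move is losing for the player to move precisely when every available move leads to a winning position for the opponent. Fill in the labels:
n=0: no move → L
n=1: →0(L), so W
n=2: →0(L), so W
n=3: →0(L), so W
n=4: →3(W), 2(W), 1(W) — all W, so L
n=5: →4(L), so W
n=6: →4(L), so W
n=7: →4(L), so W
n=8: →7(W), 6(W), 5(W), 1(W) — all W, so L
n=9: →8(L), so W
n=10: →8(L), so W
n=11: →8(L), so W
n=12: →11(W), 10(W), 9(W), 5(W) — all W, so L
n=13: →12(L), so W
n=14: →12(L), so W
n=15: →12(L), so W
n=16: →15(W), 14(W), 13(W), 9(W) — all W, so L
n=17: →16(L), so W
n=18: →16(L), so W
n=19: →16(L), so W
n=20: →19(W), 18(W), 17(W), 13(W) — all W, so L
n=21: →20(L), so W
n=22: →20(L), so W
n=23: →20(L), so W
n=24: →23(W), 22(W), 21(W), 17(W) — all W, so L
n=25: →24(L), so W
n=26: →24(L), so W
n=27: →24(L), so W
n=28: →27(W), 26(W), 25(W), 21(W) — all W, so L
n=29: →28(L), so W
n=30: →28(L), so W
n=31: →28(L), so W
n=32: →31(W), 30(W), 29(W), 25(W) — all W, so L
n=33: →32(L), so W
n=34: →32(L), so W
n=35: →32(L), so W
n=36: →35(W), 34(W), 33(W), 29(W) — all W, so L
n=37: →36(L), so W
n=38: →36(L), so W
n=39: →36(L), so W
n=40: →39(W), 38(W), 37(W), 33(W) — all W, so L
The losing starting values of n are exactly the entries labelled L in this table (11 of them).

0, 4, 8, 12, 16, 20, 24, 28, 32, 36, 40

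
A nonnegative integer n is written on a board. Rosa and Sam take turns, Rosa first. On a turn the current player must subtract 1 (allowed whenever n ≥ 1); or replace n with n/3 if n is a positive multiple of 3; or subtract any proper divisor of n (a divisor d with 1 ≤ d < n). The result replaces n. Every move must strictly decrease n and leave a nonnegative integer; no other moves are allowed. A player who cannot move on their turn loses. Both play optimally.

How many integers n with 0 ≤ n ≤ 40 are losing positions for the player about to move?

Label each position W (a win for the player to move) or L (a loss). A position with no legal move is L; any other position is W exactly when some move reaches an L, and L when every move reaches a W.
n=0: no move → L
n=1: →0(L), so W
n=2: →1(W) only, which is W, so L
n=3: →2(L), so W
n=4: →2(L), so W
n=5: →4(W) only, which is W, so L
n=6: →2(L), so W
n=7: →6(W) only, which is W, so L
n=8: →7(L), so W
n=9: →3(W), 6(W), 8(W) — all W, so L
n=10: →5(L), so W
n=11: →10(W) only, which is W, so L
n=12: →9(L), so W
n=13: →12(W) only, which is W, so L
n=14: →7(L), so W
n=15: →5(L), so W
n=16: →8(W), 12(W), 14(W), 15(W) — all W, so L
n=17: →16(L), so W
n=18: →9(L), so W
n=19: →18(W) only, which is W, so L
n=20: →16(L), so W
n=21: →7(L), so W
n=22: →11(L), so W
n=23: →22(W) only, which is W, so L
n=24: →16(L), so W
n=25: →20(W), 24(W) — all W, so L
n=26: →13(L), so W
n=27: →9(L), so W
n=28: →14(W), 21(W), 24(W), 26(W), 27(W) — all W, so L
n=29: →28(L), so W
n=30: →25(L), so W
n=31: →30(W) only, which is W, so L
n=32: →16(L), so W
n=33: →11(L), so W
n=34: →17(W), 32(W), 33(W) — all W, so L
n=35: →28(L), so W
n=36: →34(L), so W
n=37: →36(W) only, which is W, so L
n=38: →19(L), so W
n=39: →13(L), so W
n=40: →20(W), 30(W), 32(W), 35(W), 36(W), 38(W), 39(W) — all W, so L
L entries with 0 ≤ n ≤ 40: n = 0, 2, 5, 7, 9, 11, 13, 16, 19, 23, 25, 28, 31, 34, 37, 40; that makes 16.

16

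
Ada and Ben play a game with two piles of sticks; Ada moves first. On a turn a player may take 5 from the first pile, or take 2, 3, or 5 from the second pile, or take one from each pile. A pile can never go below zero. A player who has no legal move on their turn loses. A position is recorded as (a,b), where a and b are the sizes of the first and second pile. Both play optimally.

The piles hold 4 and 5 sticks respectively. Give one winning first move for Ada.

Positions with no move are L. A position that does have a move is losing for the player to move precisely when every available move leads to a winning position for the opponent. Fill in the labels:
No move ever increases a pile, so every position that can arise here has a ≤ 4 and b ≤ 5; it is enough to label the cells with 0 ≤ a ≤ 4 and 0 ≤ b ≤ 5.
Every move lowers a or b (never raises either), so fill the grid row by row in increasing a, and left to right within a row: each cell's successors are then already labelled.
      b=0  b=1  b=2  b=3  b=4  b=5
a=0:    L    L    W    W    W    W
a=1:    L    W    W    W    L    W
a=2:    L    W    W    W    L    W
a=3:    L    W    W    W    L    W
a=4:    L    W    W    W    L    W
Cells with no legal move (terminal, hence L): (0,0), (0,1), (1,0), (2,0), (3,0), (4,0).
The remaining L cells, each justified by listing all of its moves:
(1,4): →(1,2)(W), (1,1)(W), (0,3)(W) — all W, so L
(2,4): →(2,2)(W), (2,1)(W), (1,3)(W) — all W, so L
(3,4): →(3,2)(W), (3,1)(W), (2,3)(W) — all W, so L
(4,4): →(4,2)(W), (4,1)(W), (3,3)(W) — all W, so L
Every other cell has at least one move into one of the L cells above, so it is W.
From (4,5), the L positions reachable in one move are: (4,0), (3,4). Any move reaching one of these is winning.

Move to (4,0).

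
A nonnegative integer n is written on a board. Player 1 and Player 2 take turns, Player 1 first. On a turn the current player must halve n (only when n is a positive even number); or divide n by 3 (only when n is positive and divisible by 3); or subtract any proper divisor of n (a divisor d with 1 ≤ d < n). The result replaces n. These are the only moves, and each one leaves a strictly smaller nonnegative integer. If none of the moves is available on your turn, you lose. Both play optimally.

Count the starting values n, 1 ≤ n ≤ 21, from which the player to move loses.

9

Label each position W (a win for the player to move) or L (a loss). A position with no legal move is L; any other position is W exactly when some move reaches an L, and L when every move reaches a W.
n=0: no move → L
n=1: no move → L
n=2: W (go to 1, an L position)
n=3: W (go to 1, an L position)
n=4: L (options 2(W), 3(W) are all W)
n=5: W (go to 4, an L position)
n=6: W (go to 4, an L position)
n=7: L (sole option 6(W) is W)
n=8: W (go to 4, an L position)
n=9: L (options 3(W), 6(W), 8(W) are all W)
n=10: W (go to 9, an L position)
n=11: L (sole option 10(W) is W)
n=12: W (go to 4, an L position)
n=13: L (sole option 12(W) is W)
n=14: W (go to 7, an L position)
n=15: L (options 5(W), 10(W), 12(W), 14(W) are all W)
n=16: W (go to 15, an L position)
n=17: L (sole option 16(W) is W)
n=18: W (go to 9, an L position)
n=19: L (sole option 18(W) is W)
n=20: W (go to 15, an L position)
n=21: W (go to 7, an L position)
L entries with 1 ≤ n ≤ 21 (n=0 is outside the asked range and is not counted): n = 1, 4, 7, 9, 11, 13, 15, 17, 19; that makes 9.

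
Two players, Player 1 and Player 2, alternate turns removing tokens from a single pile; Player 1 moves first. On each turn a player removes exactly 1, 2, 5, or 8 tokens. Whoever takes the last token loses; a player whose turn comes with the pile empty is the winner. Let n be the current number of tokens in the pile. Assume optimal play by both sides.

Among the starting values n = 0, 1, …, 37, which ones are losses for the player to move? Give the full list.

1, 4, 7, 10, 13, 16, 19, 22, 25, 28, 31, 34, 37

Classify positions by backward induction: terminal positions (no move available) are W. From any other position, the mover wins iff some move reaches an L.
n=0: no move; the opponent has just taken the last token and therefore loses → W
n=1: only reaches 0(W), which is W → L
n=2: reaches L-position 1 → W
n=3: reaches L-position 1 → W
n=4: only reaches 3(W), 2(W), all W → L
n=5: reaches L-position 4 → W
n=6: reaches L-position 4 → W
n=7: only reaches 6(W), 5(W), 2(W), all W → L
n=8: reaches L-position 7 → W
n=9: reaches L-position 7 → W
n=10: only reaches 9(W), 8(W), 5(W), 2(W), all W → L
n=11: reaches L-position 10 → W
n=12: reaches L-position 10 → W
n=13: only reaches 12(W), 11(W), 8(W), 5(W), all W → L
n=14: reaches L-position 13 → W
n=15: reaches L-position 13 → W
n=16: only reaches 15(W), 14(W), 11(W), 8(W), all W → L
n=17: reaches L-position 16 → W
n=18: reaches L-position 16 → W
n=19: only reaches 18(W), 17(W), 14(W), 11(W), all W → L
n=20: reaches L-position 19 → W
n=21: reaches L-position 19 → W
n=22: only reaches 21(W), 20(W), 17(W), 14(W), all W → L
n=23: reaches L-position 22 → W
n=24: reaches L-position 22 → W
n=25: only reaches 24(W), 23(W), 20(W), 17(W), all W → L
n=26: reaches L-position 25 → W
n=27: reaches L-position 25 → W
n=28: only reaches 27(W), 26(W), 23(W), 20(W), all W → L
n=29: reaches L-position 28 → W
n=30: reaches L-position 28 → W
n=31: only reaches 30(W), 29(W), 26(W), 23(W), all W → L
n=32: reaches L-position 31 → W
n=33: reaches L-position 31 → W
n=34: only reaches 33(W), 32(W), 29(W), 26(W), all W → L
n=35: reaches L-position 34 → W
n=36: reaches L-position 34 → W
n=37: only reaches 36(W), 35(W), 32(W), 29(W), all W → L
The losing starting values of n are exactly the entries labelled L in this table (13 of them).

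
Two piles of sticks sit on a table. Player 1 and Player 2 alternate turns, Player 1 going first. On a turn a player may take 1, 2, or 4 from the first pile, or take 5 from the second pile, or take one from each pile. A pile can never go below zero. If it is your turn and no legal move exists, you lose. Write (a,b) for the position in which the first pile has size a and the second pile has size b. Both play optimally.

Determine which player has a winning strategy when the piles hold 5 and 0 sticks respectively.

Use the standard recursion: the mover loses at a terminal position; elsewhere, the mover wins exactly when some move hands the opponent an L position.
No move ever increases a pile, so every position that can arise here has a ≤ 5 and b ≤ 0; it is enough to label the cells with 0 ≤ a ≤ 5 and 0 ≤ b ≤ 0.
Every move lowers a or b (never raises either), so fill the grid row by row in increasing a, and left to right within a row: each cell's successors are then already labelled.
      b=0
a=0:    L
a=1:    W
a=2:    W
a=3:    L
a=4:    W
a=5:    W
Cells with no legal move (terminal, hence L): (0,0).
The remaining L cells, each justified by listing all of its moves:
(3,0): →(2,0)(W), (1,0)(W) — all W, so L
Every other cell has at least one move into one of the L cells above, so it is W.
From (5,0) Player 1 can move to (3,0), reaching an L position.

Player 1 wins.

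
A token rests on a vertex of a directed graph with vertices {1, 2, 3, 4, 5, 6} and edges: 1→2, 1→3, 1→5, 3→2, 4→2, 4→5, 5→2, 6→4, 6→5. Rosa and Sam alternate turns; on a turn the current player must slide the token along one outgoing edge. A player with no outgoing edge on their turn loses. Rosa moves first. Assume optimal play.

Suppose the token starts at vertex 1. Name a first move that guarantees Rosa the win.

Move to 2.

Label each position W (a win for the player to move) or L (a loss). A position with no legal move is L; any other position is W exactly when some move reaches an L, and L when every move reaches a W.
Every edge goes from a vertex to one that appears earlier in the order 2, 5, 4, 3, 6, 1, so processing vertices in that order labels each vertex after all of its successors.
2: no outgoing edge → L
5: reaches L-position 2 → W
4: reaches L-position 2 → W
3: reaches L-position 2 → W
6: only reaches 4(W), 5(W), all W → L
1: reaches L-position 2 → W
From 1, the L positions reachable in one move are: 2.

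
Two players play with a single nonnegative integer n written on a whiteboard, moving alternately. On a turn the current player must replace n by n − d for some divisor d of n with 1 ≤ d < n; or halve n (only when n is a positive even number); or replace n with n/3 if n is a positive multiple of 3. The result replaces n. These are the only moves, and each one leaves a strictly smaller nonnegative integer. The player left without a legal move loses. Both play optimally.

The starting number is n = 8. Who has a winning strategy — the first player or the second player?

Classify positions by backward induction: terminal positions (no move available) are L. From any other position, the mover wins iff some move reaches an L.
n=0: no move → L
n=1: no move → L
n=2: reaches L-position 1 → W
n=3: reaches L-position 1 → W
n=4: only reaches 2(W), 3(W), all W → L
n=5: reaches L-position 4 → W
n=6: reaches L-position 4 → W
n=7: only reaches 6(W), which is W → L
n=8: reaches L-position 4 → W
From 8 the player to move can move to 4, reaching an L position.

The first player wins.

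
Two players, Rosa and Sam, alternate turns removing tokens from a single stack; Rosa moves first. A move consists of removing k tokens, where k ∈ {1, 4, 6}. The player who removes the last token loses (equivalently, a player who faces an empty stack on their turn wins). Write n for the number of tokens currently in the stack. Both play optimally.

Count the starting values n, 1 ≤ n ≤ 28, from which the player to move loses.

12

Build the W/L table. Terminal = W. A non-terminal position is W if it has a move to some L; otherwise it is L.
n=0: no move; the opponent has just taken the last token and therefore loses → W
n=1: L (sole option 0(W) is W)
n=2: W (go to 1, an L position)
n=3: L (sole option 2(W) is W)
n=4: W (go to 3, an L position)
n=5: W (go to 1, an L position)
n=6: L (options 5(W), 2(W), 0(W) are all W)
n=7: W (go to 6, an L position)
n=8: L (options 7(W), 4(W), 2(W) are all W)
n=9: W (go to 8, an L position)
n=10: W (go to 6, an L position)
n=11: L (options 10(W), 7(W), 5(W) are all W)
n=12: W (go to 11, an L position)
n=13: L (options 12(W), 9(W), 7(W) are all W)
n=14: W (go to 13, an L position)
n=15: W (go to 11, an L position)
n=16: L (options 15(W), 12(W), 10(W) are all W)
n=17: W (go to 16, an L position)
n=18: L (options 17(W), 14(W), 12(W) are all W)
n=19: W (go to 18, an L position)
n=20: W (go to 16, an L position)
n=21: L (options 20(W), 17(W), 15(W) are all W)
n=22: W (go to 21, an L position)
n=23: L (options 22(W), 19(W), 17(W) are all W)
n=24: W (go to 23, an L position)
n=25: W (go to 21, an L position)
n=26: L (options 25(W), 22(W), 20(W) are all W)
n=27: W (go to 26, an L position)
n=28: L (options 27(W), 24(W), 22(W) are all W)
L entries with 1 ≤ n ≤ 28 (the range starts at n=1): n = 1, 3, 6, 8, 11, 13, 16, 18, 21, 23, 26, 28; that makes 12.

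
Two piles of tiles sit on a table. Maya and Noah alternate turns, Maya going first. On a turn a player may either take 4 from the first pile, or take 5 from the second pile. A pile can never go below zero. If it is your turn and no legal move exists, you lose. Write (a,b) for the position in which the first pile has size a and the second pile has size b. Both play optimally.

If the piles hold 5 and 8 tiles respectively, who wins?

Noah wins.

Work bottom-up. With no move the player to move loses. Otherwise the position is W if at least one move leads to an L position for the opponent, and L if every move leads to a W.
No move ever increases a pile, so every position that can arise here has a ≤ 5 and b ≤ 8; it is enough to label the cells with 0 ≤ a ≤ 5 and 0 ≤ b ≤ 8.
Every move lowers a or b (never raises either), so fill the grid row by row in increasing a, and left to right within a row: each cell's successors are then already labelled.
      b=0  b=1  b=2  b=3  b=4  b=5  b=6  b=7  b=8
a=0:    L    L    L    L    L    W    W    W    W
a=1:    L    L    L    L    L    W    W    W    W
a=2:    L    L    L    L    L    W    W    W    W
a=3:    L    L    L    L    L    W    W    W    W
a=4:    W    W    W    W    W    L    L    L    L
a=5:    W    W    W    W    W    L    L    L    L
Cells with no legal move (terminal, hence L): (0,0), (0,1), (0,2), (0,3), (0,4), (1,0), (1,1), (1,2), (1,3), (1,4), (2,0), (2,1), (2,2), (2,3), (2,4), (3,0), (3,1), (3,2), (3,3), (3,4).
The remaining L cells, each justified by listing all of its moves:
(4,5): L (options (0,5)(W), (4,0)(W) are all W)
(4,6): L (options (0,6)(W), (4,1)(W) are all W)
(4,7): L (options (0,7)(W), (4,2)(W) are all W)
(4,8): L (options (0,8)(W), (4,3)(W) are all W)
(5,5): L (options (1,5)(W), (5,0)(W) are all W)
(5,6): L (options (1,6)(W), (5,1)(W) are all W)
(5,7): L (options (1,7)(W), (5,2)(W) are all W)
(5,8): L (options (1,8)(W), (5,3)(W) are all W)
Every other cell has at least one move into one of the L cells above, so it is W.
The starting position (5,8) is L: whatever Maya does, the opponent receives a W position.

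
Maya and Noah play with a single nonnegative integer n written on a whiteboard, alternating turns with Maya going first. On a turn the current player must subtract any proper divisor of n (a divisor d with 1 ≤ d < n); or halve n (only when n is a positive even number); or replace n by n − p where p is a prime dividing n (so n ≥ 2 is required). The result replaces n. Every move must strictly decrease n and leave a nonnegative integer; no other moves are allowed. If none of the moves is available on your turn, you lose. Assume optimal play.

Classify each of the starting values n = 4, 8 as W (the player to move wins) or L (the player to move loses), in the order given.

Label each position W (a win for the player to move) or L (a loss). A position with no legal move is L; any other position is W exactly when some move reaches an L, and L when every move reaches a W.
n=0: no move → L
n=1: no move → L
n=2: reaches L-position 0 → W
n=3: reaches L-position 0 → W
n=4: only reaches 2(W), 3(W), all W → L
n=5: reaches L-position 0 → W
n=6: reaches L-position 4 → W
n=7: reaches L-position 0 → W
n=8: reaches L-position 4 → W

4: L, 8: W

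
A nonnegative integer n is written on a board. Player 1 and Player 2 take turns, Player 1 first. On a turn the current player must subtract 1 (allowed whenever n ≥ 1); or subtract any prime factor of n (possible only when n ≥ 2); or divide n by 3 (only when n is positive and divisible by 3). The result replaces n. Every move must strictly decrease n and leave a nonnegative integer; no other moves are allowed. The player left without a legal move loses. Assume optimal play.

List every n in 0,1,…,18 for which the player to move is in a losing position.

Work bottom-up. With no move the player to move loses. Otherwise the position is W if at least one move leads to an L position for the opponent, and L if every move leads to a W.
n=0: no move → L
n=1: can move to 0, which is L ⇒ W
n=2: can move to 0, which is L ⇒ W
n=3: can move to 0, which is L ⇒ W
n=4: moves to 2(W), 3(W); every one is W ⇒ L
n=5: can move to 0, which is L ⇒ W
n=6: can move to 4, which is L ⇒ W
n=7: can move to 0, which is L ⇒ W
n=8: moves to 6(W), 7(W); every one is W ⇒ L
n=9: can move to 8, which is L ⇒ W
n=10: can move to 8, which is L ⇒ W
n=11: can move to 0, which is L ⇒ W
n=12: can move to 4, which is L ⇒ W
n=13: can move to 0, which is L ⇒ W
n=14: moves to 7(W), 12(W), 13(W); every one is W ⇒ L
n=15: can move to 14, which is L ⇒ W
n=16: can move to 14, which is L ⇒ W
n=17: can move to 0, which is L ⇒ W
n=18: moves to 6(W), 15(W), 16(W), 17(W); every one is W ⇒ L
Reading off the rows marked L gives the requested list; there are 5 such values of n.

0, 4, 8, 14, 18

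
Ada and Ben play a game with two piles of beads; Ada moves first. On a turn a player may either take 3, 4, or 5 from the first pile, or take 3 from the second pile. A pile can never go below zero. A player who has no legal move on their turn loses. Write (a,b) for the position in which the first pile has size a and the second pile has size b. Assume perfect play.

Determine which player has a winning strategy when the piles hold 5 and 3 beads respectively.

Ben wins.

Build the W/L table. Terminal = L. A non-terminal position is W if it has a move to some L; otherwise it is L.
No move ever increases a pile, so every position that can arise here has a ≤ 5 and b ≤ 3; it is enough to label the cells with 0 ≤ a ≤ 5 and 0 ≤ b ≤ 3.
Every move lowers a or b (never raises either), so fill the grid row by row in increasing a, and left to right within a row: each cell's successors are then already labelled.
      b=0  b=1  b=2  b=3
a=0:    L    L    L    W
a=1:    L    L    L    W
a=2:    L    L    L    W
a=3:    W    W    W    L
a=4:    W    W    W    L
a=5:    W    W    W    L
Cells with no legal move (terminal, hence L): (0,0), (0,1), (0,2), (1,0), (1,1), (1,2), (2,0), (2,1), (2,2).
The remaining L cells, each justified by listing all of its moves:
(3,3): →(0,3)(W), (3,0)(W) — all W, so L
(4,3): →(1,3)(W), (0,3)(W), (4,0)(W) — all W, so L
(5,3): →(2,3)(W), (1,3)(W), (0,3)(W), (5,0)(W) — all W, so L
Every other cell has at least one move into one of the L cells above, so it is W.
The starting position (5,3) is L: whatever Ada does, the opponent receives a W position.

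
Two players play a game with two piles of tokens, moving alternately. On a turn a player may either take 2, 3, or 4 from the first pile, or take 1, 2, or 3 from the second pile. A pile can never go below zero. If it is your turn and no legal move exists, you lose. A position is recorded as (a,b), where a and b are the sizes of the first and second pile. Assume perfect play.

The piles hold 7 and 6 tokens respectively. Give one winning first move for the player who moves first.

Build the W/L table. Terminal = L. A non-terminal position is W if it has a move to some L; otherwise it is L.
No move ever increases a pile, so every position that can arise here has a ≤ 7 and b ≤ 6; it is enough to label the cells with 0 ≤ a ≤ 7 and 0 ≤ b ≤ 6.
Every move lowers a or b (never raises either), so fill the grid row by row in increasing a, and left to right within a row: each cell's successors are then already labelled.
      b=0  b=1  b=2  b=3  b=4  b=5  b=6
a=0:    L    W    W    W    L    W    W
a=1:    L    W    W    W    L    W    W
a=2:    W    L    W    W    W    L    W
a=3:    W    L    W    W    W    L    W
a=4:    W    W    L    W    W    W    L
a=5:    W    W    L    W    W    W    L
a=6:    L    W    W    W    L    W    W
a=7:    L    W    W    W    L    W    W
Cells with no legal move (terminal, hence L): (0,0), (1,0).
The remaining L cells, each justified by listing all of its moves:
(0,4): →(0,3)(W), (0,2)(W), (0,1)(W) — all W, so L
(1,4): →(1,3)(W), (1,2)(W), (1,1)(W) — all W, so L
(2,1): →(0,1)(W), (2,0)(W) — all W, so L
(2,5): →(0,5)(W), (2,4)(W), (2,3)(W), (2,2)(W) — all W, so L
(3,1): →(1,1)(W), (0,1)(W), (3,0)(W) — all W, so L
(3,5): →(1,5)(W), (0,5)(W), (3,4)(W), (3,3)(W), (3,2)(W) — all W, so L
(4,2): →(2,2)(W), (1,2)(W), (0,2)(W), (4,1)(W), (4,0)(W) — all W, so L
(4,6): →(2,6)(W), (1,6)(W), (0,6)(W), (4,5)(W), (4,4)(W), (4,3)(W) — all W, so L
(5,2): →(3,2)(W), (2,2)(W), (1,2)(W), (5,1)(W), (5,0)(W) — all W, so L
(5,6): →(3,6)(W), (2,6)(W), (1,6)(W), (5,5)(W), (5,4)(W), (5,3)(W) — all W, so L
(6,0): →(4,0)(W), (3,0)(W), (2,0)(W) — all W, so L
(6,4): →(4,4)(W), (3,4)(W), (2,4)(W), (6,3)(W), (6,2)(W), (6,1)(W) — all W, so L
(7,0): →(5,0)(W), (4,0)(W), (3,0)(W) — all W, so L
(7,4): →(5,4)(W), (4,4)(W), (3,4)(W), (7,3)(W), (7,2)(W), (7,1)(W) — all W, so L
Every other cell has at least one move into one of the L cells above, so it is W.
From (7,6), the L positions reachable in one move are: (5,6), (4,6), (7,4). Any move reaching one of these is winning.

Move to (5,6).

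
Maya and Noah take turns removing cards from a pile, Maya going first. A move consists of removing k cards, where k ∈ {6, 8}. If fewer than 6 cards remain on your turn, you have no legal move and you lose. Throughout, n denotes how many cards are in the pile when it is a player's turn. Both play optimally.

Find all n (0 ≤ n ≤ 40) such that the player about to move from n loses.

Build the W/L table. Terminal = L. A non-terminal position is W if it has a move to some L; otherwise it is L.
n=0: no move → L
n=1: no move → L
n=2: no move → L
n=3: no move → L
n=4: no move → L
n=5: no move → L
n=6: →0(L), so W
n=7: →1(L), so W
n=8: →2(L), so W
n=9: →3(L), so W
n=10: →4(L), so W
n=11: →5(L), so W
n=12: →4(L), so W
n=13: →5(L), so W
n=14: →8(W), 6(W) — all W, so L
n=15: →9(W), 7(W) — all W, so L
n=16: →10(W), 8(W) — all W, so L
n=17: →11(W), 9(W) — all W, so L
n=18: →12(W), 10(W) — all W, so L
n=19: →13(W), 11(W) — all W, so L
n=20: →14(L), so W
n=21: →15(L), so W
n=22: →16(L), so W
n=23: →17(L), so W
n=24: →18(L), so W
n=25: →19(L), so W
n=26: →18(L), so W
n=27: →19(L), so W
n=28: →22(W), 20(W) — all W, so L
n=29: →23(W), 21(W) — all W, so L
n=30: →24(W), 22(W) — all W, so L
n=31: →25(W), 23(W) — all W, so L
n=32: →26(W), 24(W) — all W, so L
n=33: →27(W), 25(W) — all W, so L
n=34: →28(L), so W
n=35: →29(L), so W
n=36: →30(L), so W
n=37: →31(L), so W
n=38: →32(L), so W
n=39: →33(L), so W
n=40: →32(L), so W
Reading off the rows marked L gives the requested list; there are 18 such values of n.

0, 1, 2, 3, 4, 5, 14, 15, 16, 17, 18, 19, 28, 29, 30, 31, 32, 33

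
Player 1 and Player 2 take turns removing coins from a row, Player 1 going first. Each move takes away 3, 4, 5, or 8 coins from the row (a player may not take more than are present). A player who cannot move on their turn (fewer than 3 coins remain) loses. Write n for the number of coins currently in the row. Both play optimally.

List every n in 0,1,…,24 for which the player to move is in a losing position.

Build the W/L table. Terminal = L. A non-terminal position is W if it has a move to some L; otherwise it is L.
n=0: no move → L
n=1: no move → L
n=2: no move → L
n=3: →0(L), so W
n=4: →1(L), so W
n=5: →2(L), so W
n=6: →2(L), so W
n=7: →2(L), so W
n=8: →0(L), so W
n=9: →1(L), so W
n=10: →2(L), so W
n=11: →8(W), 7(W), 6(W), 3(W) — all W, so L
n=12: →9(W), 8(W), 7(W), 4(W) — all W, so L
n=13: →10(W), 9(W), 8(W), 5(W) — all W, so L
n=14: →11(L), so W
n=15: →12(L), so W
n=16: →13(L), so W
n=17: →13(L), so W
n=18: →13(L), so W
n=19: →11(L), so W
n=20: →12(L), so W
n=21: →13(L), so W
n=22: →19(W), 18(W), 17(W), 14(W) — all W, so L
n=23: →20(W), 19(W), 18(W), 15(W) — all W, so L
n=24: →21(W), 20(W), 19(W), 16(W) — all W, so L
The losing starting values of n are exactly the entries labelled L in this table (9 of them).

0, 1, 2, 11, 12, 13, 22, 23, 24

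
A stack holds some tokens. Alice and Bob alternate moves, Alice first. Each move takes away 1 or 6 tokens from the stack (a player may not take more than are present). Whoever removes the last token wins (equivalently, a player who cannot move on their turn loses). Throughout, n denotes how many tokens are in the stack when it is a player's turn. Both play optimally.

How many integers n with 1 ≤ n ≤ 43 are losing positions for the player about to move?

18

Build the W/L table. Terminal = L. A non-terminal position is W if it has a move to some L; otherwise it is L.
n=0: no move → L
n=1: can move to 0, which is L ⇒ W
n=2: the only move is to 1(W), a W ⇒ L
n=3: can move to 2, which is L ⇒ W
n=4: the only move is to 3(W), a W ⇒ L
n=5: can move to 4, which is L ⇒ W
n=6: can move to 0, which is L ⇒ W
n=7: moves to 6(W), 1(W); every one is W ⇒ L
n=8: can move to 7, which is L ⇒ W
n=9: moves to 8(W), 3(W); every one is W ⇒ L
n=10: can move to 9, which is L ⇒ W
n=11: moves to 10(W), 5(W); every one is W ⇒ L
n=12: can move to 11, which is L ⇒ W
n=13: can move to 7, which is L ⇒ W
n=14: moves to 13(W), 8(W); every one is W ⇒ L
n=15: can move to 14, which is L ⇒ W
n=16: moves to 15(W), 10(W); every one is W ⇒ L
n=17: can move to 16, which is L ⇒ W
n=18: moves to 17(W), 12(W); every one is W ⇒ L
n=19: can move to 18, which is L ⇒ W
n=20: can move to 14, which is L ⇒ W
n=21: moves to 20(W), 15(W); every one is W ⇒ L
n=22: can move to 21, which is L ⇒ W
n=23: moves to 22(W), 17(W); every one is W ⇒ L
n=24: can move to 23, which is L ⇒ W
n=25: moves to 24(W), 19(W); every one is W ⇒ L
n=26: can move to 25, which is L ⇒ W
n=27: can move to 21, which is L ⇒ W
n=28: moves to 27(W), 22(W); every one is W ⇒ L
n=29: can move to 28, which is L ⇒ W
n=30: moves to 29(W), 24(W); every one is W ⇒ L
n=31: can move to 30, which is L ⇒ W
n=32: moves to 31(W), 26(W); every one is W ⇒ L
n=33: can move to 32, which is L ⇒ W
n=34: can move to 28, which is L ⇒ W
n=35: moves to 34(W), 29(W); every one is W ⇒ L
n=36: can move to 35, which is L ⇒ W
n=37: moves to 36(W), 31(W); every one is W ⇒ L
n=38: can move to 37, which is L ⇒ W
n=39: moves to 38(W), 33(W); every one is W ⇒ L
n=40: can move to 39, which is L ⇒ W
n=41: can move to 35, which is L ⇒ W
n=42: moves to 41(W), 36(W); every one is W ⇒ L
n=43: can move to 42, which is L ⇒ W
L entries with 1 ≤ n ≤ 43 (n=0 is outside the asked range and is not counted): n = 2, 4, 7, 9, 11, 14, 16, 18, 21, 23, 25, 28, 30, 32, 35, 37, 39, 42; that makes 18.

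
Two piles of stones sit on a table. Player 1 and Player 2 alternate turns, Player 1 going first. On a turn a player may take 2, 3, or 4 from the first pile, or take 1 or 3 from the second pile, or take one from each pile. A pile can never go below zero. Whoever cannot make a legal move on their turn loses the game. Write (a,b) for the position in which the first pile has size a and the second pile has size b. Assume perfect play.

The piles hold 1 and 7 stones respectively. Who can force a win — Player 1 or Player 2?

Player 1 wins.

Build the W/L table. Terminal = L. A non-terminal position is W if it has a move to some L; otherwise it is L.
No move ever increases a pile, so every position that can arise here has a ≤ 1 and b ≤ 7; it is enough to label the cells with 0 ≤ a ≤ 1 and 0 ≤ b ≤ 7.
Every move lowers a or b (never raises either), so fill the grid row by row in increasing a, and left to right within a row: each cell's successors are then already labelled.
      b=0  b=1  b=2  b=3  b=4  b=5  b=6  b=7
a=0:    L    W    L    W    L    W    L    W
a=1:    L    W    L    W    L    W    L    W
Cells with no legal move (terminal, hence L): (0,0), (1,0).
The remaining L cells, each justified by listing all of its moves:
(0,2): the only move is to (0,1)(W), a W ⇒ L
(0,4): moves to (0,3)(W), (0,1)(W); every one is W ⇒ L
(0,6): moves to (0,5)(W), (0,3)(W); every one is W ⇒ L
(1,2): moves to (1,1)(W), (0,1)(W); every one is W ⇒ L
(1,4): moves to (1,3)(W), (1,1)(W), (0,3)(W); every one is W ⇒ L
(1,6): moves to (1,5)(W), (1,3)(W), (0,5)(W); every one is W ⇒ L
Every other cell has at least one move into one of the L cells above, so it is W.
From (1,7) Player 1 can move to (1,6), reaching an L position.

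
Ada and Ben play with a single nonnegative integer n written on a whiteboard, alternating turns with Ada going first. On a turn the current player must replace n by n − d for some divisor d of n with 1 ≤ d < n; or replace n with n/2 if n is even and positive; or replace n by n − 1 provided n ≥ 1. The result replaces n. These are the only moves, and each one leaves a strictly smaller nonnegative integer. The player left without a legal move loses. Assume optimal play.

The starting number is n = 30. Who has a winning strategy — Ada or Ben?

Label each position W (a win for the player to move) or L (a loss). A position with no legal move is L; any other position is W exactly when some move reaches an L, and L when every move reaches a W.
n=0: no move → L
n=1: can move to 0, which is L ⇒ W
n=2: the only move is to 1(W), a W ⇒ L
n=3: can move to 2, which is L ⇒ W
n=4: can move to 2, which is L ⇒ W
n=5: the only move is to 4(W), a W ⇒ L
n=6: can move to 5, which is L ⇒ W
n=7: the only move is to 6(W), a W ⇒ L
n=8: can move to 7, which is L ⇒ W
n=9: moves to 6(W), 8(W); every one is W ⇒ L
n=10: can move to 5, which is L ⇒ W
n=11: the only move is to 10(W), a W ⇒ L
n=12: can move to 9, which is L ⇒ W
n=13: the only move is to 12(W), a W ⇒ L
n=14: can move to 7, which is L ⇒ W
n=15: moves to 10(W), 12(W), 14(W); every one is W ⇒ L
n=16: can move to 15, which is L ⇒ W
n=17: the only move is to 16(W), a W ⇒ L
n=18: can move to 9, which is L ⇒ W
n=19: the only move is to 18(W), a W ⇒ L
n=20: can move to 15, which is L ⇒ W
n=21: moves to 14(W), 18(W), 20(W); every one is W ⇒ L
n=22: can move to 11, which is L ⇒ W
n=23: the only move is to 22(W), a W ⇒ L
n=24: can move to 21, which is L ⇒ W
n=25: moves to 20(W), 24(W); every one is W ⇒ L
n=26: can move to 13, which is L ⇒ W
n=27: moves to 18(W), 24(W), 26(W); every one is W ⇒ L
n=28: can move to 21, which is L ⇒ W
n=29: the only move is to 28(W), a W ⇒ L
n=30: can move to 15, which is L ⇒ W
The starting position 30 is W: Ada should move to 15, handing over an L position.

Ada wins.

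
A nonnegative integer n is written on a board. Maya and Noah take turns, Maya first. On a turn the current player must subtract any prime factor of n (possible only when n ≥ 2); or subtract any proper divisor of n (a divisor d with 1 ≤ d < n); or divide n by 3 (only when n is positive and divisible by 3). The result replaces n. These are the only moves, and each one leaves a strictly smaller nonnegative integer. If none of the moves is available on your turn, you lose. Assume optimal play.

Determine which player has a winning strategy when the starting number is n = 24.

Maya wins.

Classify positions by backward induction: terminal positions (no move available) are L. From any other position, the mover wins iff some move reaches an L.
n=0: no move → L
n=1: no move → L
n=2: W (go to 0, an L position)
n=3: W (go to 0, an L position)
n=4: L (options 2(W), 3(W) are all W)
n=5: W (go to 0, an L position)
n=6: W (go to 4, an L position)
n=7: W (go to 0, an L position)
n=8: W (go to 4, an L position)
n=9: L (options 3(W), 6(W), 8(W) are all W)
n=10: W (go to 9, an L position)
n=11: W (go to 0, an L position)
n=12: W (go to 4, an L position)
n=13: W (go to 0, an L position)
n=14: L (options 7(W), 12(W), 13(W) are all W)
n=15: W (go to 14, an L position)
n=16: W (go to 14, an L position)
n=17: W (go to 0, an L position)
n=18: W (go to 9, an L position)
n=19: W (go to 0, an L position)
n=20: L (options 10(W), 15(W), 16(W), 18(W), 19(W) are all W)
n=21: W (go to 14, an L position)
n=22: W (go to 20, an L position)
n=23: W (go to 0, an L position)
n=24: W (go to 20, an L position)
The starting position 24 is W: Maya should move to 20, handing over an L position.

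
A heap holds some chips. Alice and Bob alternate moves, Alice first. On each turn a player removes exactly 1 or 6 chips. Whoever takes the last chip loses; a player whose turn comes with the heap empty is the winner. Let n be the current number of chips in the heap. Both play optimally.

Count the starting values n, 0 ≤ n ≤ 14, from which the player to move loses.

Label each position W (a win for the player to move) or L (a loss). A position with no legal move is W; any other position is W exactly when some move reaches an L, and L when every move reaches a W.
n=0: no move; the opponent has just taken the last chip and therefore loses → W
n=1: only reaches 0(W), which is W → L
n=2: reaches L-position 1 → W
n=3: only reaches 2(W), which is W → L
n=4: reaches L-position 3 → W
n=5: only reaches 4(W), which is W → L
n=6: reaches L-position 5 → W
n=7: reaches L-position 1 → W
n=8: only reaches 7(W), 2(W), all W → L
n=9: reaches L-position 8 → W
n=10: only reaches 9(W), 4(W), all W → L
n=11: reaches L-position 10 → W
n=12: only reaches 11(W), 6(W), all W → L
n=13: reaches L-position 12 → W
n=14: reaches L-position 8 → W
L entries with 0 ≤ n ≤ 14: n = 1, 3, 5, 8, 10, 12; that makes 6.

6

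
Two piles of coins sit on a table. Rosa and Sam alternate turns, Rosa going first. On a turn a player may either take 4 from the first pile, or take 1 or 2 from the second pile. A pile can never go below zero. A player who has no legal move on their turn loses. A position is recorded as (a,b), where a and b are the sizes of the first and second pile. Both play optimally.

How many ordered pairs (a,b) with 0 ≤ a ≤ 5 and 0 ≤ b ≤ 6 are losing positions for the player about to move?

Work bottom-up. With no move the player to move loses. Otherwise the position is W if at least one move leads to an L position for the opponent, and L if every move leads to a W.
Every move lowers a or b (never raises either), so fill the grid row by row in increasing a, and left to right within a row: each cell's successors are then already labelled.
      b=0  b=1  b=2  b=3  b=4  b=5  b=6
a=0:    L    W    W    L    W    W    L
a=1:    L    W    W    L    W    W    L
a=2:    L    W    W    L    W    W    L
a=3:    L    W    W    L    W    W    L
a=4:    W    L    W    W    L    W    W
a=5:    W    L    W    W    L    W    W
Cells with no legal move (terminal, hence L): (0,0), (1,0), (2,0), (3,0).
The remaining L cells, each justified by listing all of its moves:
(0,3): L (options (0,2)(W), (0,1)(W) are all W)
(0,6): L (options (0,5)(W), (0,4)(W) are all W)
(1,3): L (options (1,2)(W), (1,1)(W) are all W)
(1,6): L (options (1,5)(W), (1,4)(W) are all W)
(2,3): L (options (2,2)(W), (2,1)(W) are all W)
(2,6): L (options (2,5)(W), (2,4)(W) are all W)
(3,3): L (options (3,2)(W), (3,1)(W) are all W)
(3,6): L (options (3,5)(W), (3,4)(W) are all W)
(4,1): L (options (0,1)(W), (4,0)(W) are all W)
(4,4): L (options (0,4)(W), (4,3)(W), (4,2)(W) are all W)
(5,1): L (options (1,1)(W), (5,0)(W) are all W)
(5,4): L (options (1,4)(W), (5,3)(W), (5,2)(W) are all W)
Every other cell has at least one move into one of the L cells above, so it is W.
L cells per row: a=0: 3, a=1: 3, a=2: 3, a=3: 3, a=4: 2, a=5: 2; total 16.

16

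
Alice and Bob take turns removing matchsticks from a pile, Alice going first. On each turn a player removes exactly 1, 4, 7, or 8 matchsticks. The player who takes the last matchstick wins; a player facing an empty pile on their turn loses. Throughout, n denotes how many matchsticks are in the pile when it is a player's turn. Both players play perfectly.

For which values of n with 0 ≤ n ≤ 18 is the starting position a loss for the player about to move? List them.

Label each position W (a win for the player to move) or L (a loss). A position with no legal move is L; any other position is W exactly when some move reaches an L, and L when every move reaches a W.
n=0: no move → L
n=1: →0(L), so W
n=2: →1(W) only, which is W, so L
n=3: →2(L), so W
n=4: →0(L), so W
n=5: →4(W), 1(W) — all W, so L
n=6: →5(L), so W
n=7: →0(L), so W
n=8: →0(L), so W
n=9: →5(L), so W
n=10: →2(L), so W
n=11: →10(W), 7(W), 4(W), 3(W) — all W, so L
n=12: →11(L), so W
n=13: →5(L), so W
n=14: →13(W), 10(W), 7(W), 6(W) — all W, so L
n=15: →14(L), so W
n=16: →15(W), 12(W), 9(W), 8(W) — all W, so L
n=17: →16(L), so W
n=18: →14(L), so W
The losing starting values of n are exactly the entries labelled L in this table (6 of them).

0, 2, 5, 11, 14, 16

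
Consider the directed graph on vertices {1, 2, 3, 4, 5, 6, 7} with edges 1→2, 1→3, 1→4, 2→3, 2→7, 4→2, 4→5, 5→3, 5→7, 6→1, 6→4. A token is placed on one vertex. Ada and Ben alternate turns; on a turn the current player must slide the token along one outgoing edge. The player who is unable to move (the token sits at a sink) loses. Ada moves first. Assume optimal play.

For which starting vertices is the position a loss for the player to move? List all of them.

Positions with no move are L. A position that does have a move is losing for the player to move precisely when every available move leads to a winning position for the opponent. Fill in the labels:
Every edge goes from a vertex to one that appears earlier in the order 3, 7, 2, 5, 4, 1, 6, so processing vertices in that order labels each vertex after all of its successors.
3: no outgoing edge → L
7: no outgoing edge → L
2: W (go to 7, an L position)
5: W (go to 7, an L position)
4: L (options 5(W), 2(W) are all W)
1: W (go to 4, an L position)
6: W (go to 4, an L position)
Reading off the rows marked L gives the requested list; there are 3 such vertices.

3, 4, 7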